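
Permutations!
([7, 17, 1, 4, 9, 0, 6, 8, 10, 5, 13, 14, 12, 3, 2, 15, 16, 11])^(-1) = [5, 2, 14, 13, 3, 9, 6, 0, 7, 4, 8, 17, 12, 10, 11, 15, 16, 1]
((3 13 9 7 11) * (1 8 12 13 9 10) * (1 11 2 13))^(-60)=(2 11 7 10 9 13 3)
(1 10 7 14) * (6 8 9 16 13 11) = (1 10 7 14)(6 8 9 16 13 11) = [0, 10, 2, 3, 4, 5, 8, 14, 9, 16, 7, 6, 12, 11, 1, 15, 13]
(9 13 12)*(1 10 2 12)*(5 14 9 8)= (1 10 2 12 8 5 14 9 13)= [0, 10, 12, 3, 4, 14, 6, 7, 5, 13, 2, 11, 8, 1, 9]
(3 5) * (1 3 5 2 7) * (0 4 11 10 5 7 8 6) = (0 4 11 10 5 7 1 3 2 8 6) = [4, 3, 8, 2, 11, 7, 0, 1, 6, 9, 5, 10]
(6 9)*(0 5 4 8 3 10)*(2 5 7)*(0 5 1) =[7, 0, 1, 10, 8, 4, 9, 2, 3, 6, 5] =(0 7 2 1)(3 10 5 4 8)(6 9)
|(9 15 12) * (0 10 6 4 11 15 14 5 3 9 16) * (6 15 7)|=|(0 10 15 12 16)(3 9 14 5)(4 11 7 6)|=20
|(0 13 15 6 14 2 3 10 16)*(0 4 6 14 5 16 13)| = |(2 3 10 13 15 14)(4 6 5 16)| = 12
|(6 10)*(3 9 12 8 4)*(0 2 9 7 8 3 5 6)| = |(0 2 9 12 3 7 8 4 5 6 10)| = 11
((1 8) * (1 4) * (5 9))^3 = (5 9)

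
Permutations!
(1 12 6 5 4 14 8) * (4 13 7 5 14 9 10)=(1 12 6 14 8)(4 9 10)(5 13 7)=[0, 12, 2, 3, 9, 13, 14, 5, 1, 10, 4, 11, 6, 7, 8]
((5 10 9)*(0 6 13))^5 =(0 13 6)(5 9 10)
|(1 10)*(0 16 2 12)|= |(0 16 2 12)(1 10)|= 4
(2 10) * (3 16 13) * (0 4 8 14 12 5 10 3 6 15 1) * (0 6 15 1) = (0 4 8 14 12 5 10 2 3 16 13 15)(1 6) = [4, 6, 3, 16, 8, 10, 1, 7, 14, 9, 2, 11, 5, 15, 12, 0, 13]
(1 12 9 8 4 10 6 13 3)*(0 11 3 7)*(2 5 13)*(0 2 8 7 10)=(0 11 3 1 12 9 7 2 5 13 10 6 8 4)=[11, 12, 5, 1, 0, 13, 8, 2, 4, 7, 6, 3, 9, 10]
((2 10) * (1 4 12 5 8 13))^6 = (13) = ((1 4 12 5 8 13)(2 10))^6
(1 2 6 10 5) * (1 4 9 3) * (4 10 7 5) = (1 2 6 7 5 10 4 9 3) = [0, 2, 6, 1, 9, 10, 7, 5, 8, 3, 4]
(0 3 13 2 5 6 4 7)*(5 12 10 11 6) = (0 3 13 2 12 10 11 6 4 7) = [3, 1, 12, 13, 7, 5, 4, 0, 8, 9, 11, 6, 10, 2]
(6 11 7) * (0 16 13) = (0 16 13)(6 11 7) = [16, 1, 2, 3, 4, 5, 11, 6, 8, 9, 10, 7, 12, 0, 14, 15, 13]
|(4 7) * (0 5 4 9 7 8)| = |(0 5 4 8)(7 9)| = 4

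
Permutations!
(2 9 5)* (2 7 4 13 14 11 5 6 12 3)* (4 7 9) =(2 4 13 14 11 5 9 6 12 3) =[0, 1, 4, 2, 13, 9, 12, 7, 8, 6, 10, 5, 3, 14, 11]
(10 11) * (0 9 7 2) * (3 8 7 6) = [9, 1, 0, 8, 4, 5, 3, 2, 7, 6, 11, 10] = (0 9 6 3 8 7 2)(10 11)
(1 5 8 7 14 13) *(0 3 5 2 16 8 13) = (0 3 5 13 1 2 16 8 7 14) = [3, 2, 16, 5, 4, 13, 6, 14, 7, 9, 10, 11, 12, 1, 0, 15, 8]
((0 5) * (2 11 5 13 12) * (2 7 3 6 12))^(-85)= (13)(3 7 12 6)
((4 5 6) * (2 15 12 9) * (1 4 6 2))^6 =((1 4 5 2 15 12 9))^6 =(1 9 12 15 2 5 4)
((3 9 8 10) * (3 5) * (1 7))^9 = ((1 7)(3 9 8 10 5))^9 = (1 7)(3 5 10 8 9)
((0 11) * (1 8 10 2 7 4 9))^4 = (11)(1 7 8 4 10 9 2)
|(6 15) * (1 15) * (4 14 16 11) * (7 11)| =15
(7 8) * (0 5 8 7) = (0 5 8) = [5, 1, 2, 3, 4, 8, 6, 7, 0]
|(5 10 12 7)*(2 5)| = 5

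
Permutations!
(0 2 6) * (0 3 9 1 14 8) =(0 2 6 3 9 1 14 8) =[2, 14, 6, 9, 4, 5, 3, 7, 0, 1, 10, 11, 12, 13, 8]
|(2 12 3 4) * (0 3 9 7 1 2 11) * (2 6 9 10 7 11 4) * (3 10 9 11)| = 12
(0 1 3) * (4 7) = [1, 3, 2, 0, 7, 5, 6, 4] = (0 1 3)(4 7)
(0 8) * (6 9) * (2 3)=(0 8)(2 3)(6 9)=[8, 1, 3, 2, 4, 5, 9, 7, 0, 6]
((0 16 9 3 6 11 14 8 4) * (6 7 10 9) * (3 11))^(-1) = (0 4 8 14 11 9 10 7 3 6 16)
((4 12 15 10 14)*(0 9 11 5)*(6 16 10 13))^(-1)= (0 5 11 9)(4 14 10 16 6 13 15 12)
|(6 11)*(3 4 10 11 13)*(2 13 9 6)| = 6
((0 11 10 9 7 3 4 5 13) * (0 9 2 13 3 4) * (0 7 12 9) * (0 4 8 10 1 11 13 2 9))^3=(0 5 8 12 4 7 9 13 3 10)(1 11)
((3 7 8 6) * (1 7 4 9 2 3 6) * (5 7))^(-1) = (1 8 7 5)(2 9 4 3)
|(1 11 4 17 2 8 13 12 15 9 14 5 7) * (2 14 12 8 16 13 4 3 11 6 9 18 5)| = 56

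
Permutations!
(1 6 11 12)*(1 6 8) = (1 8)(6 11 12) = [0, 8, 2, 3, 4, 5, 11, 7, 1, 9, 10, 12, 6]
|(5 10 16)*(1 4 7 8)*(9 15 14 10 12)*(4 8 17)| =42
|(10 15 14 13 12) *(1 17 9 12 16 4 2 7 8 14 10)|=28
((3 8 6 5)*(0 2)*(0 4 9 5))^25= ((0 2 4 9 5 3 8 6))^25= (0 2 4 9 5 3 8 6)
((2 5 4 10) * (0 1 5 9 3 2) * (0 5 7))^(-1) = (0 7 1)(2 3 9)(4 5 10)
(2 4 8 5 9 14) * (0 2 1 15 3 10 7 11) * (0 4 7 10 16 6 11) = (0 2 7)(1 15 3 16 6 11 4 8 5 9 14) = [2, 15, 7, 16, 8, 9, 11, 0, 5, 14, 10, 4, 12, 13, 1, 3, 6]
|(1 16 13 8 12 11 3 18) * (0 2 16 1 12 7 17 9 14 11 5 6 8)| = |(0 2 16 13)(3 18 12 5 6 8 7 17 9 14 11)| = 44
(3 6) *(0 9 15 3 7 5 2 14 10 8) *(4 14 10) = (0 9 15 3 6 7 5 2 10 8)(4 14) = [9, 1, 10, 6, 14, 2, 7, 5, 0, 15, 8, 11, 12, 13, 4, 3]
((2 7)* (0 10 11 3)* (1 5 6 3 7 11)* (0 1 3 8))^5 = (0 6 1 10 8 5 3)(2 7 11)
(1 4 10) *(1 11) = [0, 4, 2, 3, 10, 5, 6, 7, 8, 9, 11, 1] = (1 4 10 11)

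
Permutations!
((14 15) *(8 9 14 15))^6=((15)(8 9 14))^6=(15)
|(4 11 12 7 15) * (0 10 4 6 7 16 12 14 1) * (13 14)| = |(0 10 4 11 13 14 1)(6 7 15)(12 16)| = 42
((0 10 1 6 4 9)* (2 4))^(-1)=((0 10 1 6 2 4 9))^(-1)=(0 9 4 2 6 1 10)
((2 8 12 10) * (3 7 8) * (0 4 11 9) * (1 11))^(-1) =(0 9 11 1 4)(2 10 12 8 7 3)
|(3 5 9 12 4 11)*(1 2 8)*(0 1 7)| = 30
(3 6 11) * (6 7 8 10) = (3 7 8 10 6 11) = [0, 1, 2, 7, 4, 5, 11, 8, 10, 9, 6, 3]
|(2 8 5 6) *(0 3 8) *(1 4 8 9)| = |(0 3 9 1 4 8 5 6 2)| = 9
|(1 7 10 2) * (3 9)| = |(1 7 10 2)(3 9)| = 4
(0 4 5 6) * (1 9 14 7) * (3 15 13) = [4, 9, 2, 15, 5, 6, 0, 1, 8, 14, 10, 11, 12, 3, 7, 13] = (0 4 5 6)(1 9 14 7)(3 15 13)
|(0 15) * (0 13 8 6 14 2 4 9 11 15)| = 9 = |(2 4 9 11 15 13 8 6 14)|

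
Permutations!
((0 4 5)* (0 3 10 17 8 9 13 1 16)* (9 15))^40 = (0 10 9)(1 5 8)(3 15 16)(4 17 13)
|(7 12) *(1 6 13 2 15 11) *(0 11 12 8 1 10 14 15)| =12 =|(0 11 10 14 15 12 7 8 1 6 13 2)|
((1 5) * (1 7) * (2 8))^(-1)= (1 7 5)(2 8)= ((1 5 7)(2 8))^(-1)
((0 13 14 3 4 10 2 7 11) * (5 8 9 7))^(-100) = (0 8 4)(2 14 7)(3 11 5)(9 10 13)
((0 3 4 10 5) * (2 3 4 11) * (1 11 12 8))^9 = ((0 4 10 5)(1 11 2 3 12 8))^9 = (0 4 10 5)(1 3)(2 8)(11 12)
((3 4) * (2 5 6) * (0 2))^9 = ((0 2 5 6)(3 4))^9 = (0 2 5 6)(3 4)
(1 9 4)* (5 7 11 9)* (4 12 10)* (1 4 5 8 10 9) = (1 8 10 5 7 11)(9 12) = [0, 8, 2, 3, 4, 7, 6, 11, 10, 12, 5, 1, 9]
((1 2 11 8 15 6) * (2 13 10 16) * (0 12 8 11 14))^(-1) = ((0 12 8 15 6 1 13 10 16 2 14))^(-1) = (0 14 2 16 10 13 1 6 15 8 12)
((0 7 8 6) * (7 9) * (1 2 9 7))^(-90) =(9)(0 8)(6 7)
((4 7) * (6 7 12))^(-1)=((4 12 6 7))^(-1)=(4 7 6 12)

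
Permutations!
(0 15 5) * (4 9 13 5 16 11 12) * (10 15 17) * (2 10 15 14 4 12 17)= (0 2 10 14 4 9 13 5)(11 17 15 16)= [2, 1, 10, 3, 9, 0, 6, 7, 8, 13, 14, 17, 12, 5, 4, 16, 11, 15]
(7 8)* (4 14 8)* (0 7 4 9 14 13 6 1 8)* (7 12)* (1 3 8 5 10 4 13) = [12, 5, 2, 8, 1, 10, 3, 9, 13, 14, 4, 11, 7, 6, 0] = (0 12 7 9 14)(1 5 10 4)(3 8 13 6)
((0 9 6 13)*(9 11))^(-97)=((0 11 9 6 13))^(-97)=(0 6 11 13 9)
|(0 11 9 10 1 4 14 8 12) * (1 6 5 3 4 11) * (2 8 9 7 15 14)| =|(0 1 11 7 15 14 9 10 6 5 3 4 2 8 12)| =15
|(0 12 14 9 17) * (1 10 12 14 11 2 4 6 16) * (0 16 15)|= |(0 14 9 17 16 1 10 12 11 2 4 6 15)|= 13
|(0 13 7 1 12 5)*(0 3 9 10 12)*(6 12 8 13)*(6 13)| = 28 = |(0 13 7 1)(3 9 10 8 6 12 5)|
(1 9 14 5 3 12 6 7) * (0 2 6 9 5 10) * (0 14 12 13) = [2, 5, 6, 13, 4, 3, 7, 1, 8, 12, 14, 11, 9, 0, 10] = (0 2 6 7 1 5 3 13)(9 12)(10 14)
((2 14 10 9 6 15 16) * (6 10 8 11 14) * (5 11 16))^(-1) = ((2 6 15 5 11 14 8 16)(9 10))^(-1) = (2 16 8 14 11 5 15 6)(9 10)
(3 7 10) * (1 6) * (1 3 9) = (1 6 3 7 10 9) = [0, 6, 2, 7, 4, 5, 3, 10, 8, 1, 9]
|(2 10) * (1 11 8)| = |(1 11 8)(2 10)| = 6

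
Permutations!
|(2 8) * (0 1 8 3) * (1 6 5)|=7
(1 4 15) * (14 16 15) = (1 4 14 16 15) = [0, 4, 2, 3, 14, 5, 6, 7, 8, 9, 10, 11, 12, 13, 16, 1, 15]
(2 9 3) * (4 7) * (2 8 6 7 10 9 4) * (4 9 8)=(2 9 3 4 10 8 6 7)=[0, 1, 9, 4, 10, 5, 7, 2, 6, 3, 8]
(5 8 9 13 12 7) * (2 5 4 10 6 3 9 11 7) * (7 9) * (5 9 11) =(2 9 13 12)(3 7 4 10 6)(5 8) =[0, 1, 9, 7, 10, 8, 3, 4, 5, 13, 6, 11, 2, 12]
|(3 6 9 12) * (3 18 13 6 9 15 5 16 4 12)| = |(3 9)(4 12 18 13 6 15 5 16)| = 8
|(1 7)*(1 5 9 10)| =5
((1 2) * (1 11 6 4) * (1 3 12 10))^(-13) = (1 6 12 2 4 10 11 3)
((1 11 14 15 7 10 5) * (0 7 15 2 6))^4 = (15)(0 1 6 5 2 10 14 7 11)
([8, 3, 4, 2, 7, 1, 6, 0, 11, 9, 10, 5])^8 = [7, 5, 3, 1, 2, 11, 6, 4, 0, 9, 10, 8]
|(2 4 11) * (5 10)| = |(2 4 11)(5 10)| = 6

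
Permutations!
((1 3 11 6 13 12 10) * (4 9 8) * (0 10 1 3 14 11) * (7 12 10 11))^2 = (0 6 10)(1 7)(3 11 13)(4 8 9)(12 14)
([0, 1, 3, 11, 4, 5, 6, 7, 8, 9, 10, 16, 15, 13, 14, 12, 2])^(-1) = [0, 1, 16, 2, 4, 5, 6, 7, 8, 9, 10, 3, 15, 13, 14, 12, 11]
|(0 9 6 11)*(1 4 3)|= |(0 9 6 11)(1 4 3)|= 12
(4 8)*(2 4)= [0, 1, 4, 3, 8, 5, 6, 7, 2]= (2 4 8)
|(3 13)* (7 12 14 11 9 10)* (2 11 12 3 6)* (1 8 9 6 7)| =12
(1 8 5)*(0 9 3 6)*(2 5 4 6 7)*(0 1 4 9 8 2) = (0 8 9 3 7)(1 2 5 4 6) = [8, 2, 5, 7, 6, 4, 1, 0, 9, 3]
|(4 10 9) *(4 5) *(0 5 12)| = |(0 5 4 10 9 12)| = 6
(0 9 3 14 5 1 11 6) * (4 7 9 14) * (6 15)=[14, 11, 2, 4, 7, 1, 0, 9, 8, 3, 10, 15, 12, 13, 5, 6]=(0 14 5 1 11 15 6)(3 4 7 9)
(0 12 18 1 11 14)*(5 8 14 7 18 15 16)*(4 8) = (0 12 15 16 5 4 8 14)(1 11 7 18) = [12, 11, 2, 3, 8, 4, 6, 18, 14, 9, 10, 7, 15, 13, 0, 16, 5, 17, 1]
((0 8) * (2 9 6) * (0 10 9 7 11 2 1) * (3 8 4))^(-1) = ((0 4 3 8 10 9 6 1)(2 7 11))^(-1) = (0 1 6 9 10 8 3 4)(2 11 7)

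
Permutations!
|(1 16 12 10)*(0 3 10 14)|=7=|(0 3 10 1 16 12 14)|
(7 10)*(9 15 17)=(7 10)(9 15 17)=[0, 1, 2, 3, 4, 5, 6, 10, 8, 15, 7, 11, 12, 13, 14, 17, 16, 9]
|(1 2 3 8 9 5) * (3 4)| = |(1 2 4 3 8 9 5)| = 7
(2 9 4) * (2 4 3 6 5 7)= (2 9 3 6 5 7)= [0, 1, 9, 6, 4, 7, 5, 2, 8, 3]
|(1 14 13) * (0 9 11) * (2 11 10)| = |(0 9 10 2 11)(1 14 13)| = 15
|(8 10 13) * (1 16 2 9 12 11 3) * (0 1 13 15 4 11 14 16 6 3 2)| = 15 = |(0 1 6 3 13 8 10 15 4 11 2 9 12 14 16)|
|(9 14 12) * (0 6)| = 6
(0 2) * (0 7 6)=(0 2 7 6)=[2, 1, 7, 3, 4, 5, 0, 6]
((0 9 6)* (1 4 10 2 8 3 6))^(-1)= (0 6 3 8 2 10 4 1 9)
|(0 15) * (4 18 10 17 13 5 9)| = |(0 15)(4 18 10 17 13 5 9)| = 14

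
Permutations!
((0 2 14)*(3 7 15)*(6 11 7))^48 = (3 7 6 15 11)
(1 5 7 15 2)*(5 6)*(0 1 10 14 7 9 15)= [1, 6, 10, 3, 4, 9, 5, 0, 8, 15, 14, 11, 12, 13, 7, 2]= (0 1 6 5 9 15 2 10 14 7)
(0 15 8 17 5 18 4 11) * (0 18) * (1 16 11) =[15, 16, 2, 3, 1, 0, 6, 7, 17, 9, 10, 18, 12, 13, 14, 8, 11, 5, 4] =(0 15 8 17 5)(1 16 11 18 4)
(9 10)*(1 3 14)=[0, 3, 2, 14, 4, 5, 6, 7, 8, 10, 9, 11, 12, 13, 1]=(1 3 14)(9 10)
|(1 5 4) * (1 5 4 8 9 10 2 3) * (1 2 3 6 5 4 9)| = 8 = |(1 9 10 3 2 6 5 8)|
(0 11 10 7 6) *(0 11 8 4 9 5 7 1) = (0 8 4 9 5 7 6 11 10 1) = [8, 0, 2, 3, 9, 7, 11, 6, 4, 5, 1, 10]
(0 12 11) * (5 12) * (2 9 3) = (0 5 12 11)(2 9 3) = [5, 1, 9, 2, 4, 12, 6, 7, 8, 3, 10, 0, 11]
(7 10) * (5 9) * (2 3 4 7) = [0, 1, 3, 4, 7, 9, 6, 10, 8, 5, 2] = (2 3 4 7 10)(5 9)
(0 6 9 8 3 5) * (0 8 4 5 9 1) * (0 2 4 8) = (0 6 1 2 4 5)(3 9 8) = [6, 2, 4, 9, 5, 0, 1, 7, 3, 8]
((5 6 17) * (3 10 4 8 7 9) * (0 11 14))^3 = (17)(3 8)(4 9)(7 10)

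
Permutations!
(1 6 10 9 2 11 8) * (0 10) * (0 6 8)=[10, 8, 11, 3, 4, 5, 6, 7, 1, 2, 9, 0]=(0 10 9 2 11)(1 8)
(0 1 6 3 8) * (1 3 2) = (0 3 8)(1 6 2) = [3, 6, 1, 8, 4, 5, 2, 7, 0]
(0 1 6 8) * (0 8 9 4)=(0 1 6 9 4)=[1, 6, 2, 3, 0, 5, 9, 7, 8, 4]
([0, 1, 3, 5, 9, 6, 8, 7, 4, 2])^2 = (2 5 8 9 3 6 4)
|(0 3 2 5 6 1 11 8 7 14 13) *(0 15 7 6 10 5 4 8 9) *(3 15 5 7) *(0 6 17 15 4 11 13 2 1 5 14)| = |(0 4 8 17 15 3 1 13 14 2 11 9 6 5 10 7)| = 16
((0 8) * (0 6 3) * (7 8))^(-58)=((0 7 8 6 3))^(-58)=(0 8 3 7 6)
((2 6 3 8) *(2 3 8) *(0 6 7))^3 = (0 3)(2 6)(7 8)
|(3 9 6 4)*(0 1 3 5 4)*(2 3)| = |(0 1 2 3 9 6)(4 5)| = 6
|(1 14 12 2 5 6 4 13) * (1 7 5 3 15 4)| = |(1 14 12 2 3 15 4 13 7 5 6)| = 11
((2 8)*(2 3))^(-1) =(2 3 8)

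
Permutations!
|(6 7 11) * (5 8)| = |(5 8)(6 7 11)| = 6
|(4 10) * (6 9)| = |(4 10)(6 9)| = 2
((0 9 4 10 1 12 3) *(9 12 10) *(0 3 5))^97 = (0 12 5)(1 10)(4 9)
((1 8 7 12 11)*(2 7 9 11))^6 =(12)(1 9)(8 11)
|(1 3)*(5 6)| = |(1 3)(5 6)| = 2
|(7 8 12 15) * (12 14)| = |(7 8 14 12 15)| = 5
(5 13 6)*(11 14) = (5 13 6)(11 14) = [0, 1, 2, 3, 4, 13, 5, 7, 8, 9, 10, 14, 12, 6, 11]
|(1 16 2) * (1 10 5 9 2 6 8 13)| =|(1 16 6 8 13)(2 10 5 9)| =20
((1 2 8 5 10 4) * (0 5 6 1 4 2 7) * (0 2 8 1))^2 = ((0 5 10 8 6)(1 7 2))^2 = (0 10 6 5 8)(1 2 7)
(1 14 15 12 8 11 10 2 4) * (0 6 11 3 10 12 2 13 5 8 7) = (0 6 11 12 7)(1 14 15 2 4)(3 10 13 5 8) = [6, 14, 4, 10, 1, 8, 11, 0, 3, 9, 13, 12, 7, 5, 15, 2]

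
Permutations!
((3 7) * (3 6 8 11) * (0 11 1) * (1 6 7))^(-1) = ((0 11 3 1)(6 8))^(-1) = (0 1 3 11)(6 8)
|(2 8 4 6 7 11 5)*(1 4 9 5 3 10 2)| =11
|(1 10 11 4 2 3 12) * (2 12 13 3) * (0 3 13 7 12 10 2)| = 6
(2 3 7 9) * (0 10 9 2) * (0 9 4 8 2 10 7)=(0 7 10 4 8 2 3)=[7, 1, 3, 0, 8, 5, 6, 10, 2, 9, 4]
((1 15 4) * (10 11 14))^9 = ((1 15 4)(10 11 14))^9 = (15)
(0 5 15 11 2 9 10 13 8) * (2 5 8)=(0 8)(2 9 10 13)(5 15 11)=[8, 1, 9, 3, 4, 15, 6, 7, 0, 10, 13, 5, 12, 2, 14, 11]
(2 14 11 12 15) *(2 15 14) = (15)(11 12 14) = [0, 1, 2, 3, 4, 5, 6, 7, 8, 9, 10, 12, 14, 13, 11, 15]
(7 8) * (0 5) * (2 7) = (0 5)(2 7 8) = [5, 1, 7, 3, 4, 0, 6, 8, 2]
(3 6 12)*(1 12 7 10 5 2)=(1 12 3 6 7 10 5 2)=[0, 12, 1, 6, 4, 2, 7, 10, 8, 9, 5, 11, 3]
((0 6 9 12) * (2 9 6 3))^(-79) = ((0 3 2 9 12))^(-79) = (0 3 2 9 12)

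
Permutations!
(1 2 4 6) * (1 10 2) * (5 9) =(2 4 6 10)(5 9) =[0, 1, 4, 3, 6, 9, 10, 7, 8, 5, 2]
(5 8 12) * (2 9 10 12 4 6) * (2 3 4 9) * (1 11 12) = (1 11 12 5 8 9 10)(3 4 6) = [0, 11, 2, 4, 6, 8, 3, 7, 9, 10, 1, 12, 5]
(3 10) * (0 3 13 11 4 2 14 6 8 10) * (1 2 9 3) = (0 1 2 14 6 8 10 13 11 4 9 3) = [1, 2, 14, 0, 9, 5, 8, 7, 10, 3, 13, 4, 12, 11, 6]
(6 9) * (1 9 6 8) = (1 9 8) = [0, 9, 2, 3, 4, 5, 6, 7, 1, 8]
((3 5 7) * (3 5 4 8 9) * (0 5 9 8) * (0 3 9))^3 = ((9)(0 5 7)(3 4))^3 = (9)(3 4)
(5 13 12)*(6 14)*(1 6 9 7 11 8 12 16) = (1 6 14 9 7 11 8 12 5 13 16) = [0, 6, 2, 3, 4, 13, 14, 11, 12, 7, 10, 8, 5, 16, 9, 15, 1]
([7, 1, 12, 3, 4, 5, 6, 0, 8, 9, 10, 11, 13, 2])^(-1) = [7, 1, 13, 3, 4, 5, 6, 0, 8, 9, 10, 11, 2, 12]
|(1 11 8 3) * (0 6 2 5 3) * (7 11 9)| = |(0 6 2 5 3 1 9 7 11 8)| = 10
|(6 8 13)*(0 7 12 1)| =|(0 7 12 1)(6 8 13)| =12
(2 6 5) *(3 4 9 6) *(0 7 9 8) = (0 7 9 6 5 2 3 4 8) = [7, 1, 3, 4, 8, 2, 5, 9, 0, 6]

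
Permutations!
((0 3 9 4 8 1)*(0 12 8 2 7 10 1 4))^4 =((0 3 9)(1 12 8 4 2 7 10))^4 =(0 3 9)(1 2 12 7 8 10 4)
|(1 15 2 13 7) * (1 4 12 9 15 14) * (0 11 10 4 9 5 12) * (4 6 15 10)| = |(0 11 4)(1 14)(2 13 7 9 10 6 15)(5 12)| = 42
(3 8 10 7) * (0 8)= (0 8 10 7 3)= [8, 1, 2, 0, 4, 5, 6, 3, 10, 9, 7]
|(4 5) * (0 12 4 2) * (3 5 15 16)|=|(0 12 4 15 16 3 5 2)|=8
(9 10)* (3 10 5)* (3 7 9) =(3 10)(5 7 9) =[0, 1, 2, 10, 4, 7, 6, 9, 8, 5, 3]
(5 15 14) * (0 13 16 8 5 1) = (0 13 16 8 5 15 14 1) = [13, 0, 2, 3, 4, 15, 6, 7, 5, 9, 10, 11, 12, 16, 1, 14, 8]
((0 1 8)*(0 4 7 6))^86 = ((0 1 8 4 7 6))^86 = (0 8 7)(1 4 6)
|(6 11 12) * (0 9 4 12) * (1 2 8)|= 6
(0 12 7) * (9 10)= [12, 1, 2, 3, 4, 5, 6, 0, 8, 10, 9, 11, 7]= (0 12 7)(9 10)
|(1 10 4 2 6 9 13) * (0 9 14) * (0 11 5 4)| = |(0 9 13 1 10)(2 6 14 11 5 4)| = 30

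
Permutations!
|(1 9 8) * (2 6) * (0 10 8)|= |(0 10 8 1 9)(2 6)|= 10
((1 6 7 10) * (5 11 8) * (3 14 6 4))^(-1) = ((1 4 3 14 6 7 10)(5 11 8))^(-1) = (1 10 7 6 14 3 4)(5 8 11)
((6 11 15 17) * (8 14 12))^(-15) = ((6 11 15 17)(8 14 12))^(-15) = (6 11 15 17)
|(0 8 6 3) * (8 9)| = 5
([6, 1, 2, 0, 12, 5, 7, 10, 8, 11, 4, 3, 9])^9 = (12)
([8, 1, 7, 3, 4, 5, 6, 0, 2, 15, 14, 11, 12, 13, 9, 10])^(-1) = [7, 1, 8, 3, 4, 5, 6, 2, 0, 14, 15, 11, 12, 13, 10, 9]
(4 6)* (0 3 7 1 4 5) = (0 3 7 1 4 6 5) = [3, 4, 2, 7, 6, 0, 5, 1]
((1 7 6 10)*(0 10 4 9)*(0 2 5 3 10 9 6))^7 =((0 9 2 5 3 10 1 7)(4 6))^7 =(0 7 1 10 3 5 2 9)(4 6)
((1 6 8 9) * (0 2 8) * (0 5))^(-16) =(0 6 9 2 5 1 8)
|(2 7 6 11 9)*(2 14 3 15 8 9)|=20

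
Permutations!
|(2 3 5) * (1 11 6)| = |(1 11 6)(2 3 5)| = 3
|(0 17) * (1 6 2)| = 6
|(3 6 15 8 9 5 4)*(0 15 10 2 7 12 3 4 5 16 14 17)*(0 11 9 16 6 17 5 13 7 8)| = 14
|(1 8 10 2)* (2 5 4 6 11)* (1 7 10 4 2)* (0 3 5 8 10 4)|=11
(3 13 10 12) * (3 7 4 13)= (4 13 10 12 7)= [0, 1, 2, 3, 13, 5, 6, 4, 8, 9, 12, 11, 7, 10]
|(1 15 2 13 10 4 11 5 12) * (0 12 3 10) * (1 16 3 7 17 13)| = |(0 12 16 3 10 4 11 5 7 17 13)(1 15 2)| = 33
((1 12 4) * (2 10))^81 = ((1 12 4)(2 10))^81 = (12)(2 10)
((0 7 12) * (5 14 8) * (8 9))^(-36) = (14)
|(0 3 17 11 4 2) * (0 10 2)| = |(0 3 17 11 4)(2 10)| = 10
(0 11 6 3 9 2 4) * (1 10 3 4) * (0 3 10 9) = [11, 9, 1, 0, 3, 5, 4, 7, 8, 2, 10, 6] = (0 11 6 4 3)(1 9 2)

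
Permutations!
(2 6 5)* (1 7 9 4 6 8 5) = (1 7 9 4 6)(2 8 5) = [0, 7, 8, 3, 6, 2, 1, 9, 5, 4]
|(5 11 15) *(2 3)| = |(2 3)(5 11 15)| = 6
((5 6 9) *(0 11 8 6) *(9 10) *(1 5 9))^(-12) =(0 8 10 5 11 6 1)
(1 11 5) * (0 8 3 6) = (0 8 3 6)(1 11 5) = [8, 11, 2, 6, 4, 1, 0, 7, 3, 9, 10, 5]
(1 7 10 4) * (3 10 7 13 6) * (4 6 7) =(1 13 7 4)(3 10 6) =[0, 13, 2, 10, 1, 5, 3, 4, 8, 9, 6, 11, 12, 7]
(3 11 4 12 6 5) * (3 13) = (3 11 4 12 6 5 13) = [0, 1, 2, 11, 12, 13, 5, 7, 8, 9, 10, 4, 6, 3]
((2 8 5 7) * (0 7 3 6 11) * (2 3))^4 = (0 11 6 3 7)(2 8 5)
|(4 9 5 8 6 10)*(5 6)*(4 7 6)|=|(4 9)(5 8)(6 10 7)|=6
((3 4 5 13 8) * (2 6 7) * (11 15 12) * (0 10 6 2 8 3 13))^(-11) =((0 10 6 7 8 13 3 4 5)(11 15 12))^(-11) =(0 4 13 7 10 5 3 8 6)(11 15 12)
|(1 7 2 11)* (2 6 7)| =6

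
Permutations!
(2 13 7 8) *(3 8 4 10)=(2 13 7 4 10 3 8)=[0, 1, 13, 8, 10, 5, 6, 4, 2, 9, 3, 11, 12, 7]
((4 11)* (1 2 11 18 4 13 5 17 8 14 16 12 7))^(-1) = (1 7 12 16 14 8 17 5 13 11 2)(4 18)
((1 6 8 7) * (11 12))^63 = ((1 6 8 7)(11 12))^63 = (1 7 8 6)(11 12)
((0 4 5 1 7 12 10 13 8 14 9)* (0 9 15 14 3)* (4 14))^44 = ((0 14 15 4 5 1 7 12 10 13 8 3))^44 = (0 10 5)(1 14 13)(3 12 4)(7 15 8)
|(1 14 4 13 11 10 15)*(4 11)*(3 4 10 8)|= |(1 14 11 8 3 4 13 10 15)|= 9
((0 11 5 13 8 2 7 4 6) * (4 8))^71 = (0 6 4 13 5 11)(2 8 7)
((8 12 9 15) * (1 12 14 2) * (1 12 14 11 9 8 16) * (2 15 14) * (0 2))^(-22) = ((0 2 12 8 11 9 14 15 16 1))^(-22) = (0 16 14 11 12)(1 15 9 8 2)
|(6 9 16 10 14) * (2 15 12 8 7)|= |(2 15 12 8 7)(6 9 16 10 14)|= 5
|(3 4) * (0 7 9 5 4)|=6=|(0 7 9 5 4 3)|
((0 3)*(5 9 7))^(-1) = (0 3)(5 7 9) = ((0 3)(5 9 7))^(-1)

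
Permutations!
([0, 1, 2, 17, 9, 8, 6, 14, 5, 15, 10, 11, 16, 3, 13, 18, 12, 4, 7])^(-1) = [0, 1, 2, 13, 17, 8, 6, 18, 5, 4, 10, 11, 16, 14, 7, 9, 12, 3, 15]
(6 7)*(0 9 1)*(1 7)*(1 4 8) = [9, 0, 2, 3, 8, 5, 4, 6, 1, 7] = (0 9 7 6 4 8 1)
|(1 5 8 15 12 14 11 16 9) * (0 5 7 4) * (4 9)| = 9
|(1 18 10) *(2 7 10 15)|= 6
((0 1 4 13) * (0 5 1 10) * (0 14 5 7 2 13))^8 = ((0 10 14 5 1 4)(2 13 7))^8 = (0 14 1)(2 7 13)(4 10 5)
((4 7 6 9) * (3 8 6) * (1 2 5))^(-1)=((1 2 5)(3 8 6 9 4 7))^(-1)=(1 5 2)(3 7 4 9 6 8)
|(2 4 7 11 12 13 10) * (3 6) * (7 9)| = 8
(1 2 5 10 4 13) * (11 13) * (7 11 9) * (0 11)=[11, 2, 5, 3, 9, 10, 6, 0, 8, 7, 4, 13, 12, 1]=(0 11 13 1 2 5 10 4 9 7)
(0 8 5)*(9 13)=(0 8 5)(9 13)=[8, 1, 2, 3, 4, 0, 6, 7, 5, 13, 10, 11, 12, 9]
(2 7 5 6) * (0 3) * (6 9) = (0 3)(2 7 5 9 6) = [3, 1, 7, 0, 4, 9, 2, 5, 8, 6]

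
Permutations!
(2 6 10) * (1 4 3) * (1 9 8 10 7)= (1 4 3 9 8 10 2 6 7)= [0, 4, 6, 9, 3, 5, 7, 1, 10, 8, 2]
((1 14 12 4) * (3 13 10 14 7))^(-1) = ((1 7 3 13 10 14 12 4))^(-1) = (1 4 12 14 10 13 3 7)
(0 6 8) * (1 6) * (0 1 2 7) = (0 2 7)(1 6 8) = [2, 6, 7, 3, 4, 5, 8, 0, 1]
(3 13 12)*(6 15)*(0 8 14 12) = (0 8 14 12 3 13)(6 15) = [8, 1, 2, 13, 4, 5, 15, 7, 14, 9, 10, 11, 3, 0, 12, 6]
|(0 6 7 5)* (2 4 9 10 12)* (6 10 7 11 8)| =|(0 10 12 2 4 9 7 5)(6 11 8)| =24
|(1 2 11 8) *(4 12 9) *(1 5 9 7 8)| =|(1 2 11)(4 12 7 8 5 9)| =6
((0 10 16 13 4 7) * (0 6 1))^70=(0 6 4 16)(1 7 13 10)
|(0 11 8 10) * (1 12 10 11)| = 4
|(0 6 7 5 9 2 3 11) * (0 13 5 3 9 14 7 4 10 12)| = |(0 6 4 10 12)(2 9)(3 11 13 5 14 7)| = 30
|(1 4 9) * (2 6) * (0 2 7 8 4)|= 8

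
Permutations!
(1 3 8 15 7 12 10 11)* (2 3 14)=(1 14 2 3 8 15 7 12 10 11)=[0, 14, 3, 8, 4, 5, 6, 12, 15, 9, 11, 1, 10, 13, 2, 7]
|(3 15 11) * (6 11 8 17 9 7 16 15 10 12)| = 30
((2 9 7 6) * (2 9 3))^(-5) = (2 3)(6 9 7)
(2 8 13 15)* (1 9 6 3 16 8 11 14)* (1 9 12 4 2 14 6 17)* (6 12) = (1 6 3 16 8 13 15 14 9 17)(2 11 12 4) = [0, 6, 11, 16, 2, 5, 3, 7, 13, 17, 10, 12, 4, 15, 9, 14, 8, 1]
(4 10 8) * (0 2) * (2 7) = (0 7 2)(4 10 8) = [7, 1, 0, 3, 10, 5, 6, 2, 4, 9, 8]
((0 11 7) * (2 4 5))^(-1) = ((0 11 7)(2 4 5))^(-1) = (0 7 11)(2 5 4)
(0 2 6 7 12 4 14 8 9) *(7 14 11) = (0 2 6 14 8 9)(4 11 7 12) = [2, 1, 6, 3, 11, 5, 14, 12, 9, 0, 10, 7, 4, 13, 8]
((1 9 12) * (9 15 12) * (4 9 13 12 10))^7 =(15)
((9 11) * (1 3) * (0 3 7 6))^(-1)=(0 6 7 1 3)(9 11)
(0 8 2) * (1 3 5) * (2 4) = (0 8 4 2)(1 3 5) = [8, 3, 0, 5, 2, 1, 6, 7, 4]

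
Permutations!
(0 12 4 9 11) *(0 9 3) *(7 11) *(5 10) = (0 12 4 3)(5 10)(7 11 9) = [12, 1, 2, 0, 3, 10, 6, 11, 8, 7, 5, 9, 4]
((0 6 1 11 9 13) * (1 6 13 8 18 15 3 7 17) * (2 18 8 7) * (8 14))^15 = (0 13)(2 3 15 18)(8 14)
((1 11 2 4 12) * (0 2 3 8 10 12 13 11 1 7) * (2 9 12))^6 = ((0 9 12 7)(2 4 13 11 3 8 10))^6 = (0 12)(2 10 8 3 11 13 4)(7 9)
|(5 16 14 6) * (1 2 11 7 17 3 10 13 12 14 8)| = |(1 2 11 7 17 3 10 13 12 14 6 5 16 8)| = 14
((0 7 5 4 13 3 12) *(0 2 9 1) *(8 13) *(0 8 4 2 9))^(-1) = ((0 7 5 2)(1 8 13 3 12 9))^(-1) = (0 2 5 7)(1 9 12 3 13 8)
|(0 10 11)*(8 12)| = 6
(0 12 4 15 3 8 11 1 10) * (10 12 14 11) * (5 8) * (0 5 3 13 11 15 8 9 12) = (0 14 15 13 11 1)(4 8 10 5 9 12) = [14, 0, 2, 3, 8, 9, 6, 7, 10, 12, 5, 1, 4, 11, 15, 13]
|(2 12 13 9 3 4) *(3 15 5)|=8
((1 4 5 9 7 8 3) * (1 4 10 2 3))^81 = ((1 10 2 3 4 5 9 7 8))^81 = (10)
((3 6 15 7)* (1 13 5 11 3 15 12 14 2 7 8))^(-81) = ((1 13 5 11 3 6 12 14 2 7 15 8))^(-81) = (1 11 12 7)(2 8 5 6)(3 14 15 13)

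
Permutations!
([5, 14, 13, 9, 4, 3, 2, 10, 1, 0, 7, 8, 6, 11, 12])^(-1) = [9, 8, 6, 5, 4, 0, 12, 10, 11, 3, 7, 13, 14, 2, 1]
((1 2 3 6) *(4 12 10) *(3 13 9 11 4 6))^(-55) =(1 6 10 12 4 11 9 13 2)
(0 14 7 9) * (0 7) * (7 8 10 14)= [7, 1, 2, 3, 4, 5, 6, 9, 10, 8, 14, 11, 12, 13, 0]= (0 7 9 8 10 14)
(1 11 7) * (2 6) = (1 11 7)(2 6) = [0, 11, 6, 3, 4, 5, 2, 1, 8, 9, 10, 7]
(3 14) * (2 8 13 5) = (2 8 13 5)(3 14) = [0, 1, 8, 14, 4, 2, 6, 7, 13, 9, 10, 11, 12, 5, 3]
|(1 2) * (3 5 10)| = |(1 2)(3 5 10)| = 6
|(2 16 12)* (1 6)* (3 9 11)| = 6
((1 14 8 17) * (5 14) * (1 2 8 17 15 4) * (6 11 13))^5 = (1 8 14 4 2 5 15 17)(6 13 11)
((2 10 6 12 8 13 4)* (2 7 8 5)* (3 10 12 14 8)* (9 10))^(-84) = ((2 12 5)(3 9 10 6 14 8 13 4 7))^(-84) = (3 13 6)(4 14 9)(7 8 10)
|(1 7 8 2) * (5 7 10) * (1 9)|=7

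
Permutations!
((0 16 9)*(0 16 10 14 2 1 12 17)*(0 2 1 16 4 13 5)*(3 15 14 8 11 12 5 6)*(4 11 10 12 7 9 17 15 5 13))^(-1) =((0 12 15 14 1 13 6 3 5)(2 16 17)(7 9 11)(8 10))^(-1) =(0 5 3 6 13 1 14 15 12)(2 17 16)(7 11 9)(8 10)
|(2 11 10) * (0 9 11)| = 5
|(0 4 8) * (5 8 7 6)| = 6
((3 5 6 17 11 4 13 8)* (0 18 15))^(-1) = (0 15 18)(3 8 13 4 11 17 6 5)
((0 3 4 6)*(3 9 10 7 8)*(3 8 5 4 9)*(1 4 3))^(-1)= (0 6 4 1)(3 5 7 10 9)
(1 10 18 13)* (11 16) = (1 10 18 13)(11 16) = [0, 10, 2, 3, 4, 5, 6, 7, 8, 9, 18, 16, 12, 1, 14, 15, 11, 17, 13]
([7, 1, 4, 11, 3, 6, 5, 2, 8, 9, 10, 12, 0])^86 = (0 2 3 12 7 4 11)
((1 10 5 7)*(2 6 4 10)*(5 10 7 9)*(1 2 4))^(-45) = (10)(5 9)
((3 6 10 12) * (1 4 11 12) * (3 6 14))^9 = ((1 4 11 12 6 10)(3 14))^9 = (1 12)(3 14)(4 6)(10 11)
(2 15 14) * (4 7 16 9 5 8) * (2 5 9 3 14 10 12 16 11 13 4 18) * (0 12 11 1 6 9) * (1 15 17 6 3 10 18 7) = (0 12 16 10 11 13 4 1 3 14 5 8 7 15 18 2 17 6 9) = [12, 3, 17, 14, 1, 8, 9, 15, 7, 0, 11, 13, 16, 4, 5, 18, 10, 6, 2]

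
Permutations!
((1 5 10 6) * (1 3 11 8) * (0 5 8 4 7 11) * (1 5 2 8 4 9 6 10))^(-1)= ((0 2 8 5 1 4 7 11 9 6 3))^(-1)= (0 3 6 9 11 7 4 1 5 8 2)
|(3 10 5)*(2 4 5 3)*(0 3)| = |(0 3 10)(2 4 5)| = 3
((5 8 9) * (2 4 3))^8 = ((2 4 3)(5 8 9))^8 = (2 3 4)(5 9 8)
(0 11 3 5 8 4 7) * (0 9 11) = (3 5 8 4 7 9 11) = [0, 1, 2, 5, 7, 8, 6, 9, 4, 11, 10, 3]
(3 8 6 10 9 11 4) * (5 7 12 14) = (3 8 6 10 9 11 4)(5 7 12 14) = [0, 1, 2, 8, 3, 7, 10, 12, 6, 11, 9, 4, 14, 13, 5]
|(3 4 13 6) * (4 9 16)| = 6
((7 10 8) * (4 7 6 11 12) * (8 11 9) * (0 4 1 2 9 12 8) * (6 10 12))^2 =((0 4 7 12 1 2 9)(8 10 11))^2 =(0 7 1 9 4 12 2)(8 11 10)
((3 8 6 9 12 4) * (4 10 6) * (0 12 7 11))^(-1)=((0 12 10 6 9 7 11)(3 8 4))^(-1)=(0 11 7 9 6 10 12)(3 4 8)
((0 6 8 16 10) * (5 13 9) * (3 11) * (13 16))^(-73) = (0 10 16 5 9 13 8 6)(3 11) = ((0 6 8 13 9 5 16 10)(3 11))^(-73)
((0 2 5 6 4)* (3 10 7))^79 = ((0 2 5 6 4)(3 10 7))^79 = (0 4 6 5 2)(3 10 7)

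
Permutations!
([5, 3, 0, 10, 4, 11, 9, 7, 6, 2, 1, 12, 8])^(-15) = (0 5 11 12 8 6 9 2)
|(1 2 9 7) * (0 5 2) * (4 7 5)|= |(0 4 7 1)(2 9 5)|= 12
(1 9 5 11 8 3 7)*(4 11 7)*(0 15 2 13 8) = (0 15 2 13 8 3 4 11)(1 9 5 7) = [15, 9, 13, 4, 11, 7, 6, 1, 3, 5, 10, 0, 12, 8, 14, 2]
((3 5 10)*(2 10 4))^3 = ((2 10 3 5 4))^3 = (2 5 10 4 3)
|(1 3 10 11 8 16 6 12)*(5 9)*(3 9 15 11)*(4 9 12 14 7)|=10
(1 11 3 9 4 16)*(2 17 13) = (1 11 3 9 4 16)(2 17 13) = [0, 11, 17, 9, 16, 5, 6, 7, 8, 4, 10, 3, 12, 2, 14, 15, 1, 13]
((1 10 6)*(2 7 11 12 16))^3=(2 12 7 16 11)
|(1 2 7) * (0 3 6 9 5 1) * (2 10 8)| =10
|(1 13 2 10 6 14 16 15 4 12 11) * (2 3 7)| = 13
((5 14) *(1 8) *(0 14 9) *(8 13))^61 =((0 14 5 9)(1 13 8))^61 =(0 14 5 9)(1 13 8)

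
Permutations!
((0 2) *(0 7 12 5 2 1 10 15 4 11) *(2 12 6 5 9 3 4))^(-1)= ((0 1 10 15 2 7 6 5 12 9 3 4 11))^(-1)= (0 11 4 3 9 12 5 6 7 2 15 10 1)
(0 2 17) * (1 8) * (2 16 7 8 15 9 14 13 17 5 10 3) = (0 16 7 8 1 15 9 14 13 17)(2 5 10 3) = [16, 15, 5, 2, 4, 10, 6, 8, 1, 14, 3, 11, 12, 17, 13, 9, 7, 0]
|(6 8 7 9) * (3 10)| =|(3 10)(6 8 7 9)| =4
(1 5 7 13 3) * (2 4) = [0, 5, 4, 1, 2, 7, 6, 13, 8, 9, 10, 11, 12, 3] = (1 5 7 13 3)(2 4)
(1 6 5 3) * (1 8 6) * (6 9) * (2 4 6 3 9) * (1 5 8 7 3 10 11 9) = (1 5)(2 4 6 8)(3 7)(9 10 11) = [0, 5, 4, 7, 6, 1, 8, 3, 2, 10, 11, 9]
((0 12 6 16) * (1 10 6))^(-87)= ((0 12 1 10 6 16))^(-87)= (0 10)(1 16)(6 12)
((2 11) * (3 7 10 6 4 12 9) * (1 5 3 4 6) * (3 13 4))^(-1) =((1 5 13 4 12 9 3 7 10)(2 11))^(-1) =(1 10 7 3 9 12 4 13 5)(2 11)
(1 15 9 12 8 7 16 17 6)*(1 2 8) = [0, 15, 8, 3, 4, 5, 2, 16, 7, 12, 10, 11, 1, 13, 14, 9, 17, 6] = (1 15 9 12)(2 8 7 16 17 6)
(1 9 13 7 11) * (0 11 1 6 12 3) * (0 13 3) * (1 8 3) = (0 11 6 12)(1 9)(3 13 7 8) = [11, 9, 2, 13, 4, 5, 12, 8, 3, 1, 10, 6, 0, 7]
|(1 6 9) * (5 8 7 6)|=|(1 5 8 7 6 9)|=6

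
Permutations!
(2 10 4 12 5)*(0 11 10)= (0 11 10 4 12 5 2)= [11, 1, 0, 3, 12, 2, 6, 7, 8, 9, 4, 10, 5]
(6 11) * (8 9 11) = (6 8 9 11) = [0, 1, 2, 3, 4, 5, 8, 7, 9, 11, 10, 6]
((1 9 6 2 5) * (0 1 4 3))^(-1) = (0 3 4 5 2 6 9 1) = ((0 1 9 6 2 5 4 3))^(-1)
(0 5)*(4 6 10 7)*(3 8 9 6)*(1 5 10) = (0 10 7 4 3 8 9 6 1 5) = [10, 5, 2, 8, 3, 0, 1, 4, 9, 6, 7]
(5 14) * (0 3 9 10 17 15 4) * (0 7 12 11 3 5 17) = (0 5 14 17 15 4 7 12 11 3 9 10) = [5, 1, 2, 9, 7, 14, 6, 12, 8, 10, 0, 3, 11, 13, 17, 4, 16, 15]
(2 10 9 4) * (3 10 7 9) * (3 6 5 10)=[0, 1, 7, 3, 2, 10, 5, 9, 8, 4, 6]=(2 7 9 4)(5 10 6)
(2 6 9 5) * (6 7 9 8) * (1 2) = (1 2 7 9 5)(6 8) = [0, 2, 7, 3, 4, 1, 8, 9, 6, 5]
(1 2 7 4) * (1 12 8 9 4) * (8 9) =(1 2 7)(4 12 9) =[0, 2, 7, 3, 12, 5, 6, 1, 8, 4, 10, 11, 9]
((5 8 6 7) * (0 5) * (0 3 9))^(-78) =((0 5 8 6 7 3 9))^(-78) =(0 9 3 7 6 8 5)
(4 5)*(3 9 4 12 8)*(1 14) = (1 14)(3 9 4 5 12 8) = [0, 14, 2, 9, 5, 12, 6, 7, 3, 4, 10, 11, 8, 13, 1]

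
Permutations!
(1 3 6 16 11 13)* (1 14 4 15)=(1 3 6 16 11 13 14 4 15)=[0, 3, 2, 6, 15, 5, 16, 7, 8, 9, 10, 13, 12, 14, 4, 1, 11]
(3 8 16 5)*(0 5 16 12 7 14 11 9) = [5, 1, 2, 8, 4, 3, 6, 14, 12, 0, 10, 9, 7, 13, 11, 15, 16] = (16)(0 5 3 8 12 7 14 11 9)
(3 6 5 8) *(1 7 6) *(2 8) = (1 7 6 5 2 8 3) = [0, 7, 8, 1, 4, 2, 5, 6, 3]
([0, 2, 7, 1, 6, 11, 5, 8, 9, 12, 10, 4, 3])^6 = [0, 3, 1, 12, 5, 4, 11, 2, 7, 8, 10, 6, 9]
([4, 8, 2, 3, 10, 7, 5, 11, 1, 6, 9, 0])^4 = [6, 1, 2, 3, 5, 4, 0, 10, 8, 11, 7, 9]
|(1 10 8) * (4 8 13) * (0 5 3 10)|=|(0 5 3 10 13 4 8 1)|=8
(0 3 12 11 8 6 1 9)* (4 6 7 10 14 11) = (0 3 12 4 6 1 9)(7 10 14 11 8) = [3, 9, 2, 12, 6, 5, 1, 10, 7, 0, 14, 8, 4, 13, 11]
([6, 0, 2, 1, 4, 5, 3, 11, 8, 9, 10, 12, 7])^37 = [6, 0, 2, 1, 4, 5, 3, 11, 8, 9, 10, 12, 7]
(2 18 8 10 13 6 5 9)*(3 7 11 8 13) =(2 18 13 6 5 9)(3 7 11 8 10) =[0, 1, 18, 7, 4, 9, 5, 11, 10, 2, 3, 8, 12, 6, 14, 15, 16, 17, 13]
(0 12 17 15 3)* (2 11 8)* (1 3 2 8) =[12, 3, 11, 0, 4, 5, 6, 7, 8, 9, 10, 1, 17, 13, 14, 2, 16, 15] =(0 12 17 15 2 11 1 3)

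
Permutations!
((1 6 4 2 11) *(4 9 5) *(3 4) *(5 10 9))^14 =(11)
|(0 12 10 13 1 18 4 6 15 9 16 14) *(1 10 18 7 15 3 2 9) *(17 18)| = |(0 12 17 18 4 6 3 2 9 16 14)(1 7 15)(10 13)| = 66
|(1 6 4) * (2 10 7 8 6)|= |(1 2 10 7 8 6 4)|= 7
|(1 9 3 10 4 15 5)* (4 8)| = 8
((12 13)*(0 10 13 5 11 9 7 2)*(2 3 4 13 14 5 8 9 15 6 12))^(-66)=(0 9 5 4 6)(2 8 14 3 15)(7 11 13 12 10)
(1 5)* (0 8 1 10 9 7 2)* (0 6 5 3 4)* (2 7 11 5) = (0 8 1 3 4)(2 6)(5 10 9 11) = [8, 3, 6, 4, 0, 10, 2, 7, 1, 11, 9, 5]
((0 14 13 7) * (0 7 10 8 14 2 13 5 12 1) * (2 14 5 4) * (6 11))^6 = (0 8 4 12 13)(1 10 14 5 2)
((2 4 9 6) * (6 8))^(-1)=((2 4 9 8 6))^(-1)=(2 6 8 9 4)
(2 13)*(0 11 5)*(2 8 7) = (0 11 5)(2 13 8 7) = [11, 1, 13, 3, 4, 0, 6, 2, 7, 9, 10, 5, 12, 8]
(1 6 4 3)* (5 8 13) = [0, 6, 2, 1, 3, 8, 4, 7, 13, 9, 10, 11, 12, 5] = (1 6 4 3)(5 8 13)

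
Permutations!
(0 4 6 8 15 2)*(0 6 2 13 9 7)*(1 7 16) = (0 4 2 6 8 15 13 9 16 1 7) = [4, 7, 6, 3, 2, 5, 8, 0, 15, 16, 10, 11, 12, 9, 14, 13, 1]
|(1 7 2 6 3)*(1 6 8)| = |(1 7 2 8)(3 6)| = 4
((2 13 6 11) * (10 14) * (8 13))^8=(14)(2 6 8 11 13)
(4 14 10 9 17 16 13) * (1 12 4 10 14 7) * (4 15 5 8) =[0, 12, 2, 3, 7, 8, 6, 1, 4, 17, 9, 11, 15, 10, 14, 5, 13, 16] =(1 12 15 5 8 4 7)(9 17 16 13 10)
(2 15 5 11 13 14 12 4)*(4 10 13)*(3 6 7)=(2 15 5 11 4)(3 6 7)(10 13 14 12)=[0, 1, 15, 6, 2, 11, 7, 3, 8, 9, 13, 4, 10, 14, 12, 5]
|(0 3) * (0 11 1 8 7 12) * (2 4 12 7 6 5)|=|(0 3 11 1 8 6 5 2 4 12)|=10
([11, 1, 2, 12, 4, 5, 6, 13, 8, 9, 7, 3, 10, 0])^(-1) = [13, 1, 2, 11, 4, 5, 6, 10, 8, 9, 12, 0, 3, 7]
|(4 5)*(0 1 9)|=6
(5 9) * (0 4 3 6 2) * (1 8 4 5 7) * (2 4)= (0 5 9 7 1 8 2)(3 6 4)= [5, 8, 0, 6, 3, 9, 4, 1, 2, 7]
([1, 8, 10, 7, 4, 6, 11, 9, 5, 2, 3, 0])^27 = (0 5)(1 6)(2 3 9 10 7)(8 11)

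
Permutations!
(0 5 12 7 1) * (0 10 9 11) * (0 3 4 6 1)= (0 5 12 7)(1 10 9 11 3 4 6)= [5, 10, 2, 4, 6, 12, 1, 0, 8, 11, 9, 3, 7]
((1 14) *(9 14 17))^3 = (1 14 9 17)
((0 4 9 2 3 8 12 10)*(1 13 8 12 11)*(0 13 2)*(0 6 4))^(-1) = ((1 2 3 12 10 13 8 11)(4 9 6))^(-1) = (1 11 8 13 10 12 3 2)(4 6 9)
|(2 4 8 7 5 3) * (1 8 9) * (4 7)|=|(1 8 4 9)(2 7 5 3)|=4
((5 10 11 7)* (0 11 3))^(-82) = ((0 11 7 5 10 3))^(-82) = (0 7 10)(3 11 5)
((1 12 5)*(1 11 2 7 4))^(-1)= (1 4 7 2 11 5 12)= ((1 12 5 11 2 7 4))^(-1)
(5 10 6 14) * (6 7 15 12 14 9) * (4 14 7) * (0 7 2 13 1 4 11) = (0 7 15 12 2 13 1 4 14 5 10 11)(6 9) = [7, 4, 13, 3, 14, 10, 9, 15, 8, 6, 11, 0, 2, 1, 5, 12]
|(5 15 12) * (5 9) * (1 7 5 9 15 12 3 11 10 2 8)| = 10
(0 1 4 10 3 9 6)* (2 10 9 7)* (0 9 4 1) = (2 10 3 7)(6 9) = [0, 1, 10, 7, 4, 5, 9, 2, 8, 6, 3]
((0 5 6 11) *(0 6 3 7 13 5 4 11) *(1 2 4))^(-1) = (0 6 11 4 2 1)(3 5 13 7)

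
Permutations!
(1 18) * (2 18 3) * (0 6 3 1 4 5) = (0 6 3 2 18 4 5) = [6, 1, 18, 2, 5, 0, 3, 7, 8, 9, 10, 11, 12, 13, 14, 15, 16, 17, 4]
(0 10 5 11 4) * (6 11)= (0 10 5 6 11 4)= [10, 1, 2, 3, 0, 6, 11, 7, 8, 9, 5, 4]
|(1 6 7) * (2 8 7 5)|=6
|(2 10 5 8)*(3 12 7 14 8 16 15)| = 10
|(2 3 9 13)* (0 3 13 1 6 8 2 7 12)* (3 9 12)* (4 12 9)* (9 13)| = 15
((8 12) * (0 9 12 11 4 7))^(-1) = (0 7 4 11 8 12 9) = ((0 9 12 8 11 4 7))^(-1)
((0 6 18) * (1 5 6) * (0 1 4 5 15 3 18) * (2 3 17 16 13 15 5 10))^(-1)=(0 6 5 1 18 3 2 10 4)(13 16 17 15)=((0 4 10 2 3 18 1 5 6)(13 15 17 16))^(-1)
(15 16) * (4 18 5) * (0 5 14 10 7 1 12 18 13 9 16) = (0 5 4 13 9 16 15)(1 12 18 14 10 7) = [5, 12, 2, 3, 13, 4, 6, 1, 8, 16, 7, 11, 18, 9, 10, 0, 15, 17, 14]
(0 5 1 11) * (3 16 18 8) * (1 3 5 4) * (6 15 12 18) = (0 4 1 11)(3 16 6 15 12 18 8 5) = [4, 11, 2, 16, 1, 3, 15, 7, 5, 9, 10, 0, 18, 13, 14, 12, 6, 17, 8]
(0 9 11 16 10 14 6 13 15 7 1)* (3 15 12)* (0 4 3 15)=(0 9 11 16 10 14 6 13 12 15 7 1 4 3)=[9, 4, 2, 0, 3, 5, 13, 1, 8, 11, 14, 16, 15, 12, 6, 7, 10]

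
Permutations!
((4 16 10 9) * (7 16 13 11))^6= ((4 13 11 7 16 10 9))^6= (4 9 10 16 7 11 13)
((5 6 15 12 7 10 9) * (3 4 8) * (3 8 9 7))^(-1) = ((3 4 9 5 6 15 12)(7 10))^(-1) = (3 12 15 6 5 9 4)(7 10)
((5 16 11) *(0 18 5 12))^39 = (0 16)(5 12)(11 18)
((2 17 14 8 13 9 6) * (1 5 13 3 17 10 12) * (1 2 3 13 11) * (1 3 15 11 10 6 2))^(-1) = (1 12 10 5)(2 9 13 8 14 17 3 11 15 6)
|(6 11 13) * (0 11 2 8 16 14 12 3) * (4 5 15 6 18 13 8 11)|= |(0 4 5 15 6 2 11 8 16 14 12 3)(13 18)|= 12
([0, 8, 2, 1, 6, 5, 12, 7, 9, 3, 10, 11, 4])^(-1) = (1 3 9 8)(4 12 6)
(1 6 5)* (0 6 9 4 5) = (0 6)(1 9 4 5) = [6, 9, 2, 3, 5, 1, 0, 7, 8, 4]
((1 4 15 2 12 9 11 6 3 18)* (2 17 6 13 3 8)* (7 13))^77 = (1 12)(2 18)(3 8)(4 9)(6 13)(7 17)(11 15)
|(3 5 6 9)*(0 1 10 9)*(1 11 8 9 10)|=7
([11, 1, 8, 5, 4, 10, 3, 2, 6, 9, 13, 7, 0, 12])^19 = (0 10 6 7 12 5 8 11 13 3 2)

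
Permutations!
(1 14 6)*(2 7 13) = (1 14 6)(2 7 13) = [0, 14, 7, 3, 4, 5, 1, 13, 8, 9, 10, 11, 12, 2, 6]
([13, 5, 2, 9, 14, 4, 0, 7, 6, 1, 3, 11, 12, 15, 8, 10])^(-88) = (0 4 3)(1 15 8)(5 10 6)(9 13 14)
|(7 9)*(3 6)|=2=|(3 6)(7 9)|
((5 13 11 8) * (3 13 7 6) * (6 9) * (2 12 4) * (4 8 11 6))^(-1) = (2 4 9 7 5 8 12)(3 6 13)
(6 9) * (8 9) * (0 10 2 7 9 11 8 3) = (0 10 2 7 9 6 3)(8 11) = [10, 1, 7, 0, 4, 5, 3, 9, 11, 6, 2, 8]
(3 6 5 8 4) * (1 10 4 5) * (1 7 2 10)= (2 10 4 3 6 7)(5 8)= [0, 1, 10, 6, 3, 8, 7, 2, 5, 9, 4]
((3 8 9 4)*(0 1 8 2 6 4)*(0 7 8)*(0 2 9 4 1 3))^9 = ((0 3 9 7 8 4)(1 2 6))^9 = (0 7)(3 8)(4 9)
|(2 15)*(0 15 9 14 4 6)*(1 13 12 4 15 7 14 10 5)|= |(0 7 14 15 2 9 10 5 1 13 12 4 6)|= 13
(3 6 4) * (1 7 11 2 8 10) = [0, 7, 8, 6, 3, 5, 4, 11, 10, 9, 1, 2] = (1 7 11 2 8 10)(3 6 4)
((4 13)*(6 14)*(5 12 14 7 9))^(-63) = ((4 13)(5 12 14 6 7 9))^(-63) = (4 13)(5 6)(7 12)(9 14)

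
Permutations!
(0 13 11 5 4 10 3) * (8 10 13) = [8, 1, 2, 0, 13, 4, 6, 7, 10, 9, 3, 5, 12, 11] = (0 8 10 3)(4 13 11 5)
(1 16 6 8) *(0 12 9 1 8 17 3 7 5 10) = (0 12 9 1 16 6 17 3 7 5 10) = [12, 16, 2, 7, 4, 10, 17, 5, 8, 1, 0, 11, 9, 13, 14, 15, 6, 3]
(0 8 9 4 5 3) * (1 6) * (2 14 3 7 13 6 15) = (0 8 9 4 5 7 13 6 1 15 2 14 3) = [8, 15, 14, 0, 5, 7, 1, 13, 9, 4, 10, 11, 12, 6, 3, 2]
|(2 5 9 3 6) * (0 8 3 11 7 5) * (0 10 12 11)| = |(0 8 3 6 2 10 12 11 7 5 9)| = 11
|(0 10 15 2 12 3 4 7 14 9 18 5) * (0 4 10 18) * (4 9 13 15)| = 36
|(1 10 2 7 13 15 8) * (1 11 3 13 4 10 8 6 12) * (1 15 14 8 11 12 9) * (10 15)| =14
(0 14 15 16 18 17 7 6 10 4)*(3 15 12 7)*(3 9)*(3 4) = (0 14 12 7 6 10 3 15 16 18 17 9 4) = [14, 1, 2, 15, 0, 5, 10, 6, 8, 4, 3, 11, 7, 13, 12, 16, 18, 9, 17]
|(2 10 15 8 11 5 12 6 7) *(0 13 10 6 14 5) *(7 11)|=|(0 13 10 15 8 7 2 6 11)(5 12 14)|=9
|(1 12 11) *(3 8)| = 6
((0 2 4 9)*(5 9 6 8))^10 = ((0 2 4 6 8 5 9))^10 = (0 6 9 4 5 2 8)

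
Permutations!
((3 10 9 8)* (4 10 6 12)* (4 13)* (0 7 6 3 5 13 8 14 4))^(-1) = (0 13 5 8 12 6 7)(4 14 9 10)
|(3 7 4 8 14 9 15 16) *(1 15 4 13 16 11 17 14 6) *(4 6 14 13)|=|(1 15 11 17 13 16 3 7 4 8 14 9 6)|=13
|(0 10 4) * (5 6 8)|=3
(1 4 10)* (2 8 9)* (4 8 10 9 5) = (1 8 5 4 9 2 10) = [0, 8, 10, 3, 9, 4, 6, 7, 5, 2, 1]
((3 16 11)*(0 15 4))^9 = (16)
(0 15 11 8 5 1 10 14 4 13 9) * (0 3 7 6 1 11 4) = (0 15 4 13 9 3 7 6 1 10 14)(5 11 8) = [15, 10, 2, 7, 13, 11, 1, 6, 5, 3, 14, 8, 12, 9, 0, 4]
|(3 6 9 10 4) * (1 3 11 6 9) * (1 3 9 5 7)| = 9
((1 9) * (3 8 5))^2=((1 9)(3 8 5))^2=(9)(3 5 8)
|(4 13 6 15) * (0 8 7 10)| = |(0 8 7 10)(4 13 6 15)| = 4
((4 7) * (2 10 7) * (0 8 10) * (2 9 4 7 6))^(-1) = (0 2 6 10 8)(4 9)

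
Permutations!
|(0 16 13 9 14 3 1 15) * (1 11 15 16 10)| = 10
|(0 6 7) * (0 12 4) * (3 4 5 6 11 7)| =8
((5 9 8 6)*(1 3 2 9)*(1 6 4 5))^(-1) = (1 6 5 4 8 9 2 3)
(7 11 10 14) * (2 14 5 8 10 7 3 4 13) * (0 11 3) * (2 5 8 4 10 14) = (0 11 7 3 10 8 14)(4 13 5) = [11, 1, 2, 10, 13, 4, 6, 3, 14, 9, 8, 7, 12, 5, 0]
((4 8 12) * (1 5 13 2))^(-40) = ((1 5 13 2)(4 8 12))^(-40) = (13)(4 12 8)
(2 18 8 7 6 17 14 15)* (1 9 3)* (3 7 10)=(1 9 7 6 17 14 15 2 18 8 10 3)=[0, 9, 18, 1, 4, 5, 17, 6, 10, 7, 3, 11, 12, 13, 15, 2, 16, 14, 8]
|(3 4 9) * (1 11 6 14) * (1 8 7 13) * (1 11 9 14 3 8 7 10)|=28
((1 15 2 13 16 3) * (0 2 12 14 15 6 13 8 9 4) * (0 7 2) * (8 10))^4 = (1 3 16 13 6)(2 4 8)(7 9 10)(12 14 15)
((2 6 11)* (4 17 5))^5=((2 6 11)(4 17 5))^5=(2 11 6)(4 5 17)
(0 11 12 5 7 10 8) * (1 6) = (0 11 12 5 7 10 8)(1 6) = [11, 6, 2, 3, 4, 7, 1, 10, 0, 9, 8, 12, 5]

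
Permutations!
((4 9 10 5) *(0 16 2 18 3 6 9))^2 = (0 2 3 9 5)(4 16 18 6 10)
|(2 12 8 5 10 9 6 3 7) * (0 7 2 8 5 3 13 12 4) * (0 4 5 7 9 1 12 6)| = 8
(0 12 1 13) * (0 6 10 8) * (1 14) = (0 12 14 1 13 6 10 8) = [12, 13, 2, 3, 4, 5, 10, 7, 0, 9, 8, 11, 14, 6, 1]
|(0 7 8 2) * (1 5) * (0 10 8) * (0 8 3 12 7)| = |(1 5)(2 10 3 12 7 8)| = 6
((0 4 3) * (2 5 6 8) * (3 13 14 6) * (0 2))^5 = (0 8 6 14 13 4)(2 3 5)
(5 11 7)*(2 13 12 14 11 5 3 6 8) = (2 13 12 14 11 7 3 6 8) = [0, 1, 13, 6, 4, 5, 8, 3, 2, 9, 10, 7, 14, 12, 11]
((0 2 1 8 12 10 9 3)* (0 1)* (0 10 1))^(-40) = ((0 2 10 9 3)(1 8 12))^(-40) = (1 12 8)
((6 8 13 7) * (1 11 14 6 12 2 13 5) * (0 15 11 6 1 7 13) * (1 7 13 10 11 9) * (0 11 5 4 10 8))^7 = ((0 15 9 1 6)(2 11 14 7 12)(4 10 5 13 8))^7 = (0 9 6 15 1)(2 14 12 11 7)(4 5 8 10 13)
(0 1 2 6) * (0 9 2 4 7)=[1, 4, 6, 3, 7, 5, 9, 0, 8, 2]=(0 1 4 7)(2 6 9)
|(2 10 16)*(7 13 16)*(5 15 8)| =15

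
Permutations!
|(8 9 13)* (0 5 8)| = 5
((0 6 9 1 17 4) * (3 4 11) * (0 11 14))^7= (0 6 9 1 17 14)(3 4 11)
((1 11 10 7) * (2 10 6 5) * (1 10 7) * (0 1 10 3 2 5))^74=(0 11)(1 6)(2 3 7)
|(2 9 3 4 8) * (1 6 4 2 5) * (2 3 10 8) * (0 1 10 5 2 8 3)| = 10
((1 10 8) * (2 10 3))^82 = ((1 3 2 10 8))^82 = (1 2 8 3 10)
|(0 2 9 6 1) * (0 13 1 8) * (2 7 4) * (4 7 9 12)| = 12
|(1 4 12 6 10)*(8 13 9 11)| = |(1 4 12 6 10)(8 13 9 11)| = 20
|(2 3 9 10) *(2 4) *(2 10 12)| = 4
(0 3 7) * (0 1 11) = [3, 11, 2, 7, 4, 5, 6, 1, 8, 9, 10, 0] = (0 3 7 1 11)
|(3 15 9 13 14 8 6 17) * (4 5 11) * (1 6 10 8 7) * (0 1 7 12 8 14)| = 24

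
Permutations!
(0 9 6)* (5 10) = (0 9 6)(5 10) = [9, 1, 2, 3, 4, 10, 0, 7, 8, 6, 5]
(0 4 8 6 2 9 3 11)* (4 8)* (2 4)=(0 8 6 4 2 9 3 11)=[8, 1, 9, 11, 2, 5, 4, 7, 6, 3, 10, 0]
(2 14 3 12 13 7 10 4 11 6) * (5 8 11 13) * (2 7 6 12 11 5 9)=(2 14 3 11 12 9)(4 13 6 7 10)(5 8)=[0, 1, 14, 11, 13, 8, 7, 10, 5, 2, 4, 12, 9, 6, 3]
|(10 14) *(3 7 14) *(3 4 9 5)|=|(3 7 14 10 4 9 5)|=7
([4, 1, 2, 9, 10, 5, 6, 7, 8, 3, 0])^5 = [10, 1, 2, 9, 0, 5, 6, 7, 8, 3, 4]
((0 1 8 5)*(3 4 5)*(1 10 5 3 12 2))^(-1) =(0 5 10)(1 2 12 8)(3 4)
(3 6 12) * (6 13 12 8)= (3 13 12)(6 8)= [0, 1, 2, 13, 4, 5, 8, 7, 6, 9, 10, 11, 3, 12]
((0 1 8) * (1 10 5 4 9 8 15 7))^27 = ((0 10 5 4 9 8)(1 15 7))^27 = (15)(0 4)(5 8)(9 10)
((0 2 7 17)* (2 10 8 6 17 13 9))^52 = (0 8 17 10 6)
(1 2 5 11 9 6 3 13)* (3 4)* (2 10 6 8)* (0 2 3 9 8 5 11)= (0 2 11 8 3 13 1 10 6 4 9 5)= [2, 10, 11, 13, 9, 0, 4, 7, 3, 5, 6, 8, 12, 1]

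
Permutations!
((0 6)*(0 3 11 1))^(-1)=((0 6 3 11 1))^(-1)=(0 1 11 3 6)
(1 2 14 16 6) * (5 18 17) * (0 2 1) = (0 2 14 16 6)(5 18 17) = [2, 1, 14, 3, 4, 18, 0, 7, 8, 9, 10, 11, 12, 13, 16, 15, 6, 5, 17]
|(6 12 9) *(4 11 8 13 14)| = |(4 11 8 13 14)(6 12 9)| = 15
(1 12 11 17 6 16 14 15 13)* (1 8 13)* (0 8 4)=(0 8 13 4)(1 12 11 17 6 16 14 15)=[8, 12, 2, 3, 0, 5, 16, 7, 13, 9, 10, 17, 11, 4, 15, 1, 14, 6]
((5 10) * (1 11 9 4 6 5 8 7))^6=(1 10 4)(5 9 7)(6 11 8)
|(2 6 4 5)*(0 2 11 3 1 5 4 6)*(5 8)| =|(0 2)(1 8 5 11 3)| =10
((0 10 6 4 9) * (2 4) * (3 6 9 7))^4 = (0 10 9)(2 6 3 7 4)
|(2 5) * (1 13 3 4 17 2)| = |(1 13 3 4 17 2 5)| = 7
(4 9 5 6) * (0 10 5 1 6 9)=(0 10 5 9 1 6 4)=[10, 6, 2, 3, 0, 9, 4, 7, 8, 1, 5]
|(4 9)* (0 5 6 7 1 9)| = |(0 5 6 7 1 9 4)| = 7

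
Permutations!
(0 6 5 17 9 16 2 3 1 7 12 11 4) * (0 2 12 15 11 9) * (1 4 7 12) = (0 6 5 17)(1 12 9 16)(2 3 4)(7 15 11) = [6, 12, 3, 4, 2, 17, 5, 15, 8, 16, 10, 7, 9, 13, 14, 11, 1, 0]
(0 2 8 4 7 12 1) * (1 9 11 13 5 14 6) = (0 2 8 4 7 12 9 11 13 5 14 6 1) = [2, 0, 8, 3, 7, 14, 1, 12, 4, 11, 10, 13, 9, 5, 6]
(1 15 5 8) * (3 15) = (1 3 15 5 8) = [0, 3, 2, 15, 4, 8, 6, 7, 1, 9, 10, 11, 12, 13, 14, 5]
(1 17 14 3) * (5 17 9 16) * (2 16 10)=(1 9 10 2 16 5 17 14 3)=[0, 9, 16, 1, 4, 17, 6, 7, 8, 10, 2, 11, 12, 13, 3, 15, 5, 14]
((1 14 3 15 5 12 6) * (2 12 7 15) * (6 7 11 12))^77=((1 14 3 2 6)(5 11 12 7 15))^77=(1 3 6 14 2)(5 12 15 11 7)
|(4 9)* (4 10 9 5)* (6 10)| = 6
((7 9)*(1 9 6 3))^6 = ((1 9 7 6 3))^6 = (1 9 7 6 3)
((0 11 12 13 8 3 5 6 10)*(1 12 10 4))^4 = ((0 11 10)(1 12 13 8 3 5 6 4))^4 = (0 11 10)(1 3)(4 8)(5 12)(6 13)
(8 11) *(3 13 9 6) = [0, 1, 2, 13, 4, 5, 3, 7, 11, 6, 10, 8, 12, 9] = (3 13 9 6)(8 11)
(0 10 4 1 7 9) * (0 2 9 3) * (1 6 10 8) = (0 8 1 7 3)(2 9)(4 6 10) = [8, 7, 9, 0, 6, 5, 10, 3, 1, 2, 4]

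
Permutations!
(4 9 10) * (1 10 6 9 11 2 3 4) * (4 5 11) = (1 10)(2 3 5 11)(6 9) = [0, 10, 3, 5, 4, 11, 9, 7, 8, 6, 1, 2]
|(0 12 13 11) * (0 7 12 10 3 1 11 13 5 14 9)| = 10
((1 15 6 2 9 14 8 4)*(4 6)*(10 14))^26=((1 15 4)(2 9 10 14 8 6))^26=(1 4 15)(2 10 8)(6 9 14)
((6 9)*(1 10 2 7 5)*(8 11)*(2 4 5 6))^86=(11)(1 4)(2 6)(5 10)(7 9)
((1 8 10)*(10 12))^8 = (12)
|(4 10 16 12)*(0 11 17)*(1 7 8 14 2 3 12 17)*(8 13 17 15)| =18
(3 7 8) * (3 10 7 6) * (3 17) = (3 6 17)(7 8 10) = [0, 1, 2, 6, 4, 5, 17, 8, 10, 9, 7, 11, 12, 13, 14, 15, 16, 3]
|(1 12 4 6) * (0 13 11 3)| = 4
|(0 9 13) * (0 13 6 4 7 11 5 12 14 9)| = |(4 7 11 5 12 14 9 6)| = 8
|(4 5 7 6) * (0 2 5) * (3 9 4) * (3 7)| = 6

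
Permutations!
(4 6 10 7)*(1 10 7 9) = (1 10 9)(4 6 7) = [0, 10, 2, 3, 6, 5, 7, 4, 8, 1, 9]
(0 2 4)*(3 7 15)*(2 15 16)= [15, 1, 4, 7, 0, 5, 6, 16, 8, 9, 10, 11, 12, 13, 14, 3, 2]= (0 15 3 7 16 2 4)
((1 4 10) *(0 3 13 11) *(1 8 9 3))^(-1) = ((0 1 4 10 8 9 3 13 11))^(-1) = (0 11 13 3 9 8 10 4 1)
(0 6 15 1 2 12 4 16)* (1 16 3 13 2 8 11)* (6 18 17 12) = (0 18 17 12 4 3 13 2 6 15 16)(1 8 11) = [18, 8, 6, 13, 3, 5, 15, 7, 11, 9, 10, 1, 4, 2, 14, 16, 0, 12, 17]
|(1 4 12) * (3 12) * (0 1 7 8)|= 7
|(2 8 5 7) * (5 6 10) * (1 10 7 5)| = |(1 10)(2 8 6 7)| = 4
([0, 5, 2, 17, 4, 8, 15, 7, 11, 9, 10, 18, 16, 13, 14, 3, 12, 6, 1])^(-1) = [0, 18, 2, 15, 4, 1, 17, 7, 5, 9, 10, 8, 16, 13, 14, 6, 12, 3, 11]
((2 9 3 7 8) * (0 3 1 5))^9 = (0 3 7 8 2 9 1 5)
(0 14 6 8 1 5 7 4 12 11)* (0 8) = [14, 5, 2, 3, 12, 7, 0, 4, 1, 9, 10, 8, 11, 13, 6] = (0 14 6)(1 5 7 4 12 11 8)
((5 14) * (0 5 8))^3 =(0 8 14 5) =((0 5 14 8))^3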